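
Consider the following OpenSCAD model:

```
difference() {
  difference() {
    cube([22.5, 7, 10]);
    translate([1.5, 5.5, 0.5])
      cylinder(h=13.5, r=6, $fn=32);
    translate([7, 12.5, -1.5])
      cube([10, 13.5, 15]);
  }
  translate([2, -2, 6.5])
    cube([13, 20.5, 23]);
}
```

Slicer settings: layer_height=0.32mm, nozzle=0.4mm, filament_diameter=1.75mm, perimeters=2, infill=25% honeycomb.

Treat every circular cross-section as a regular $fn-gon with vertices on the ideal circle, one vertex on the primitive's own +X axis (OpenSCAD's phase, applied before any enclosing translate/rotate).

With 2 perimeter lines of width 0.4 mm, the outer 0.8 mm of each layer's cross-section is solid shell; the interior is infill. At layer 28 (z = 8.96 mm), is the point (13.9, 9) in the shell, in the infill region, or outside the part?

At z = 8.96 mm: the cube (footprint 22.5×7) is included at this height; the r=6 cylinder at (1.5, 5.5) gives a regular 32-gon of circumradius 6 (constant along its height); the 10×13.5 cube at (7, 12.5) contributes its full rectangle; Taking the first minus the rest: starting from the 22.5×7 cube, the r=6 cylinder at (1.5, 5.5) partially overlaps it — only the 46.71 mm² overlap (of its 112.37 mm²) is removed, clipping the outline; the 10×13.5 cube at (7, 12.5) misses the remaining region (no effect) — 1 connected region; the cube at (2, -2) (footprint 13×20.5) is included at this height; Taking the first minus the rest: starting from the result so far, the 13×20.5 cube at (2, -2) partially overlaps it — only the 58.29 mm² overlap (of its 266.50 mm²) is removed, clipping the outline — 1 connected region. Overall, the cross-section is a single solid region. The nearest boundary edge runs (15.00, 0.00)→(15.00, 7.00); distance from the point to it = 2.28 mm. The point is not inside any of the regions above, so it lies outside the cross-section (2.28 mm from the nearest boundary).

outside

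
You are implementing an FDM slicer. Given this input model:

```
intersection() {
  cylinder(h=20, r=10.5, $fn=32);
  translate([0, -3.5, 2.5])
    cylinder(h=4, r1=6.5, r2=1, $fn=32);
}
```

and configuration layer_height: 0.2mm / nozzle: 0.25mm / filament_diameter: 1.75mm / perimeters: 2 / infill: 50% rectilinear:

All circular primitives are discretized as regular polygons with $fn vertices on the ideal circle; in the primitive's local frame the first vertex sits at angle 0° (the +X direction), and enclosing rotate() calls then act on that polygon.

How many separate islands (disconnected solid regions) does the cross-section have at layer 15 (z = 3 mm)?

At z = 3 mm: the r=10.5 cylinder contributes a regular 32-gon of circumradius 10.5; the cone at (0, -3.5) (r1=6.5→r2=1) has section circumradius 5.812 here — a regular 32-gon; After intersecting: the cone at (0, -3.5) lies inside the r=10.5 cylinder, so the common part is the cone at (0, -3.5) itself — 1 connected region. Overall, the cross-section is a single solid region. Island count = 1.

1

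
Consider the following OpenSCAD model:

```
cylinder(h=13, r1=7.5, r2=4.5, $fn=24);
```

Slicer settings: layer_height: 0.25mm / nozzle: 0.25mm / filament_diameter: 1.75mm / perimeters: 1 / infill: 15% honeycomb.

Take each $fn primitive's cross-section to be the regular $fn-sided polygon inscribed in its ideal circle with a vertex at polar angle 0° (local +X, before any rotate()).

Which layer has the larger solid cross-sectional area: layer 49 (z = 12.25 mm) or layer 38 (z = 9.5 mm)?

Layer 49 (z = 12.25): the cone: at t=0.942 of its height the radius interpolates to r₁+(r₂−r₁)t = 4.673, giving a regular 24-gon of that circumradius (area = (24/2)·4.673²·sin(360°/24) = 67.82 mm²). So its area = 67.82 mm². Layer 38 (z = 9.5): the cone contributes a regular 24-gon of circumradius 5.308 (interpolated between r1=7.5 and r2=4.5 at t=0.731) (area = (24/2)·5.308²·sin(360°/24) = 87.50 mm²). So its area = 87.50 mm². Layer 38 is larger (87.50 vs 67.82 mm²).

layer 38 (z = 9.5 mm)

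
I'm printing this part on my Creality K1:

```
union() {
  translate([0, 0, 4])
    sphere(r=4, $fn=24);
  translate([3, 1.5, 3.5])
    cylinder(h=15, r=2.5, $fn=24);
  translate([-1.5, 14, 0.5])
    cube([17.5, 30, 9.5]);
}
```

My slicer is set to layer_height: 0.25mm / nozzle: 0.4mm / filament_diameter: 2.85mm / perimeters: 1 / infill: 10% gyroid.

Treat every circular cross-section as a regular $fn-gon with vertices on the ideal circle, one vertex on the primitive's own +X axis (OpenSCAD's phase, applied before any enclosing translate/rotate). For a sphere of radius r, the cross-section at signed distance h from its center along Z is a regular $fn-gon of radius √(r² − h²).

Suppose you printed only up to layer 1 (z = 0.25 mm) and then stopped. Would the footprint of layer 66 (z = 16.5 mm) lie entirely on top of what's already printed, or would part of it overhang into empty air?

part overhangs

Compare the two slices. At z = 0.25: the sphere: section is a regular 24-gon, circumradius = √(r²−h²) = √(4²−3.75²) = 1.392 (area = (24/2)·1.392²·sin(360°/24) = 6.02 mm²); the cylinder at (3, 1.5) does not reach this height (z outside [3.5, 18.5]); the cube at (-1.5, 14) is absent (z outside [0.5, 10]); Combining (union): only the r=4 sphere is present, so the union is just that shape — area = 6.02 mm². At z = 16.5: the sphere is not intersected at this z (|z−center|=12.500 > r=4); the cylinder at (3, 1.5): section is a regular 24-gon, circumradius r=2.5 (area = (24/2)·2.500²·sin(360°/24) = 19.41 mm²); the cube at (-1.5, 14) is absent (z outside [0.5, 10]); Combining (union): only the r=2.5 cylinder at (3, 1.5) is present, so the union is just that shape — area = 19.41 mm². Checking containment: at z = 16.5 the cross-section extends beyond the z = 0.25 cross-section by about 18.77 mm².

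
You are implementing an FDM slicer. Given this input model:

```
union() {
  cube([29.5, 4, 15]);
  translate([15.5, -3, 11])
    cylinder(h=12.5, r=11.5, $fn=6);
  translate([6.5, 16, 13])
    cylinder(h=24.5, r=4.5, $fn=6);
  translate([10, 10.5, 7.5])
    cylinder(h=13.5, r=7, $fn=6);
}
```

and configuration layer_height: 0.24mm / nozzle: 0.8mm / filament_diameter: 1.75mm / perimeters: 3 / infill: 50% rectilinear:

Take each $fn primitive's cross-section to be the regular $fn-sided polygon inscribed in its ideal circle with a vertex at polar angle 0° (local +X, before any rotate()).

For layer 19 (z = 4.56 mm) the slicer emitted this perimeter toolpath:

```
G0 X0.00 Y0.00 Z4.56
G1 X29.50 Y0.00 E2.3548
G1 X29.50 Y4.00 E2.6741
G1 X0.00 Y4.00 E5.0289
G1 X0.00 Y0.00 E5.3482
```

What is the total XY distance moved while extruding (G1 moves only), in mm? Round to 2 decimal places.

67.00 mm

Sum the Euclidean lengths of each G1 segment: total = 67.00 mm.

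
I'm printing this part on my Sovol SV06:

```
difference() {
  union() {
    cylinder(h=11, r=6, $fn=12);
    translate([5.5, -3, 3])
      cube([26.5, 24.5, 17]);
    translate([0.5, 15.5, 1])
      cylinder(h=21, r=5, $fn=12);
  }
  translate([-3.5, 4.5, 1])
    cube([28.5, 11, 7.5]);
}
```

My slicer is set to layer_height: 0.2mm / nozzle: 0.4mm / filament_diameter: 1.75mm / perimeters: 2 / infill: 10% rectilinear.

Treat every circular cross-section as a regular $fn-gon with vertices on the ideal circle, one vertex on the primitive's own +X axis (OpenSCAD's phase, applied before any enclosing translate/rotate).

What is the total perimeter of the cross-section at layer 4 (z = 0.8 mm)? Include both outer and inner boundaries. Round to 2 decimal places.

At z = 0.8 mm: the cylinder: section is a regular 12-gon, circumradius r=6 (perimeter = 2·12·6.000·sin(180°/12) = 37.27 mm); the cube at (5.5, -3) is absent (z outside [3, 20]); the cylinder at (0.5, 15.5) is absent (z outside [1, 22]); Merging all regions: only the r=6 cylinder is present, so the union is just that shape — boundary = 37.27 mm; the cube at (-3.5, 4.5) is absent (z outside [1, 8.5]); Subtracting the remaining from the first: none of the subtracted shapes is present at this height, so that combined region is unchanged — boundary = 37.27 mm. Overall, the cross-section is a single solid region. Total boundary length (outer) = 37.27 mm.

37.27 mm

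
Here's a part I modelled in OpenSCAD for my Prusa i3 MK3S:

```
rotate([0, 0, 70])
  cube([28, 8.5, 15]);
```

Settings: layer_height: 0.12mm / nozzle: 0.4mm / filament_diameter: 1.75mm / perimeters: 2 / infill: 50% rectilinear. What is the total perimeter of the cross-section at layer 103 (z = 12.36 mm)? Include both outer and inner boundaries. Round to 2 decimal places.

At z = 12.36 mm: the cube is present — its section is the full 28×8.5 rectangle (perimeter 73.00 mm); (rotated 70° about Z; rotation is an isometry so areas/perimeters/island counts are preserved). Overall, the cross-section is a single solid region. Total boundary length (outer) = 73.00 mm.

73.00 mm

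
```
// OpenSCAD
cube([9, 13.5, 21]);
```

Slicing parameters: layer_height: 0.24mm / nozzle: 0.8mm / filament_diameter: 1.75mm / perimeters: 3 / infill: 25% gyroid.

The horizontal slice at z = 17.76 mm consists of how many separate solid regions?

At z = 17.76 mm: the 9×13.5 cube contributes its full rectangle. The result has 1 disconnected region.

1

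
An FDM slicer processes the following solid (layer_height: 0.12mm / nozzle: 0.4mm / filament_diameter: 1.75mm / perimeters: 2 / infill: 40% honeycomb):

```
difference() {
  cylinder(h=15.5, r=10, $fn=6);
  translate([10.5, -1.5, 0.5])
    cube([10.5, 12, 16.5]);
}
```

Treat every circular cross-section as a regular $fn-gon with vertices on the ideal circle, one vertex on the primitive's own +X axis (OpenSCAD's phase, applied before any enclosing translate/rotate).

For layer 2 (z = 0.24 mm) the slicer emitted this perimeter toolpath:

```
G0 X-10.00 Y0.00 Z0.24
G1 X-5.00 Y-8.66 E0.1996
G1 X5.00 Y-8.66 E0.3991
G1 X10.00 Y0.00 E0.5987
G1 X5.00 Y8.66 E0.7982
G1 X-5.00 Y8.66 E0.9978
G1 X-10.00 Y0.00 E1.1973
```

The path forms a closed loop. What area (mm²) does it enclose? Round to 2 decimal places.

Apply the shoelace formula to the sequence of (X, Y) vertices; enclosed area = 259.80 mm².

259.80 mm²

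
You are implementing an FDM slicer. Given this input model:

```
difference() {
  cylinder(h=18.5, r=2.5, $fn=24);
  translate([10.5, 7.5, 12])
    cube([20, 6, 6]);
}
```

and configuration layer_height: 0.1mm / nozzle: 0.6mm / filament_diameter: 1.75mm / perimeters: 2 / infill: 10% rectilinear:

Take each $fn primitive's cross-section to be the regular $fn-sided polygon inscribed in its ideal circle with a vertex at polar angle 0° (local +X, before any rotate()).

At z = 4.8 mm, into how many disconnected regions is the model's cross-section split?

1

At z = 4.8 mm: the r=2.5 cylinder gives a regular 24-gon of circumradius 2.5 (constant along its height); the cube at (10.5, 7.5) is not intersected at this z (z outside [12, 18]); Taking the first minus the rest: none of the subtracted shapes is present at this height, so the r=2.5 cylinder is unchanged — 1 connected region. The result has 1 disconnected region.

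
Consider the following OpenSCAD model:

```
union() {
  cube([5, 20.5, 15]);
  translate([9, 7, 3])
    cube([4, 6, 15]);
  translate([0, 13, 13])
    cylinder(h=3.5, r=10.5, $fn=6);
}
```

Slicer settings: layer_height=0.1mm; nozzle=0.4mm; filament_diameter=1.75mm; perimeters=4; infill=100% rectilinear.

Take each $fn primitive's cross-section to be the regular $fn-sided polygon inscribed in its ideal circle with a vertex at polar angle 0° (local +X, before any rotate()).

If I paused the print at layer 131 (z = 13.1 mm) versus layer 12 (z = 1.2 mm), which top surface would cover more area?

layer 131 (z = 13.1 mm)

Layer 131 (z = 13.1): the cube is present — its section is the full 5×20.5 rectangle (area 102.50 mm²); the 4×6 cube at (9, 7) contributes its full rectangle (area 24.00 mm²); the r=10.5 cylinder at (0, 13) gives a regular 6-gon of circumradius 10.5 (constant along its height) (area = (6/2)·10.500²·sin(360°/6) = 286.44 mm²); Combining (union): the regions partially overlap — summed areas 412.94 mm² minus the doubly-counted overlap 84.91 mm² gives 328.02 mm² — area = 328.02 mm². So its area = 328.02 mm². Layer 12 (z = 1.2): the 5×20.5 cube contributes its full rectangle (area 102.50 mm²); the cube at (9, 7) is not intersected at this z (z outside [3, 18]); the cylinder at (0, 13) does not reach this height (z outside [13, 16.5]); Combining (union): only the 5×20.5 cube is present, so the union is just that shape — area = 102.50 mm². So its area = 102.50 mm². Layer 131 is larger (328.02 vs 102.50 mm²).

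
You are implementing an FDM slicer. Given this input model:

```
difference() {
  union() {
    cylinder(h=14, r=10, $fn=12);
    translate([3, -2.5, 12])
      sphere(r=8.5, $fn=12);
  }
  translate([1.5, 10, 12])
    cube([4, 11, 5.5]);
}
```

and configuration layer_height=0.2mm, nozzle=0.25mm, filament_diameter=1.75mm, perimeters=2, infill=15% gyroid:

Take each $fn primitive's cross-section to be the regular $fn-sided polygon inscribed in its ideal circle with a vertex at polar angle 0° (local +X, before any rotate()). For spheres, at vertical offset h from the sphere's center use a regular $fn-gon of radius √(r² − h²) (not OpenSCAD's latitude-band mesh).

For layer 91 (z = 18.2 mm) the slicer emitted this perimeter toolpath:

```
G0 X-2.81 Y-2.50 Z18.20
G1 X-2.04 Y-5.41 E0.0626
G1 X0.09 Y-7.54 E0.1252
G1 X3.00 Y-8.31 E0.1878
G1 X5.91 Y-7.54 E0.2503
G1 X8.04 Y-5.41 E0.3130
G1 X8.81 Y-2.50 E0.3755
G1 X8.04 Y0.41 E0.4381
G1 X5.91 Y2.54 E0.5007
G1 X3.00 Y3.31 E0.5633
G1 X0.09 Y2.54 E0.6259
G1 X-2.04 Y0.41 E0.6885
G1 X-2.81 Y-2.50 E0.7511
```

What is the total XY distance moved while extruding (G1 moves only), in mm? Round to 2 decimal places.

Sum the Euclidean lengths of each G1 segment: total = 36.13 mm.

36.13 mm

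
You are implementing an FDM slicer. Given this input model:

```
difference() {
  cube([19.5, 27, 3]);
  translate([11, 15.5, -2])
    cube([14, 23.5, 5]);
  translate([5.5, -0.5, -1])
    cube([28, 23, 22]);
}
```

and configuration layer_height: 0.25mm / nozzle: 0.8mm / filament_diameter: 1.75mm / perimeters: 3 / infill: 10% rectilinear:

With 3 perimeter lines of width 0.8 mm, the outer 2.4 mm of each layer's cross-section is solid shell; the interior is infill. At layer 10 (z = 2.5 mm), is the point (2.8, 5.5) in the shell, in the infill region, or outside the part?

infill

At z = 2.5 mm: the cube (footprint 19.5×27) is included at this height; the cube at (11, 15.5) (footprint 14×23.5) is included at this height; the cube at (5.5, -0.5) is present — its section is the full 28×23 rectangle; Taking the first minus the rest: starting from the 19.5×27 cube, the 14×23.5 cube at (11, 15.5) partially overlaps it — only the 97.75 mm² overlap (of its 329.00 mm²) is removed, clipping the outline; the 28×23 cube at (5.5, -0.5) partially overlaps it — only the 255.50 mm² overlap (of its 644.00 mm²) is removed, clipping the outline — 1 connected region. Overall, the cross-section is a single solid region. The nearest boundary edge runs (5.50, 22.50)→(5.50, 0.00); distance from the point to it = 2.70 mm. The point is inside the cross-section and 2.70 mm from the nearest boundary — more than the 2.4 mm shell width (3 × 0.8), so it's in the infill interior.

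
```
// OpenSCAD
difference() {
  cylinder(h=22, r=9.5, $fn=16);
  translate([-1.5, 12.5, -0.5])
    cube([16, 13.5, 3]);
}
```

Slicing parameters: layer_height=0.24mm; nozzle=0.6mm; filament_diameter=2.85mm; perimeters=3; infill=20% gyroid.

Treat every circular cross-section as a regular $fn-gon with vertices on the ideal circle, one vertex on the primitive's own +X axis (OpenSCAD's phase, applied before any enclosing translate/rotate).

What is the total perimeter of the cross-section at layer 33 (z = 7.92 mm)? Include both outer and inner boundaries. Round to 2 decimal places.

At z = 7.92 mm: the r=9.5 cylinder contributes a regular 16-gon of circumradius 9.5 (perimeter = 2·16·9.500·sin(180°/16) = 59.31 mm); the cube at (-1.5, 12.5) is absent (z outside [-0.5, 2.5]); After the difference (first − rest): none of the subtracted shapes is present at this height, so the r=9.5 cylinder is unchanged — boundary = 59.31 mm. Overall, the cross-section is a single solid region. Total boundary length (outer) = 59.31 mm.

59.31 mm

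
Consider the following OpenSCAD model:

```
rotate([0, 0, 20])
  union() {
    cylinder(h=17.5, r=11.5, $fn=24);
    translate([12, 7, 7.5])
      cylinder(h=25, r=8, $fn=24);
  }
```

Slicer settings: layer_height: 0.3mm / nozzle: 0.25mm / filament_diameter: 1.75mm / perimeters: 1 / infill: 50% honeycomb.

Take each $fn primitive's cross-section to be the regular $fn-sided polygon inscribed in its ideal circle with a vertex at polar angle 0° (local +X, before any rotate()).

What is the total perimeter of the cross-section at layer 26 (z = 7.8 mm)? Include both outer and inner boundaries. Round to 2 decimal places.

92.83 mm

At z = 7.8 mm: the r=11.5 cylinder contributes a regular 24-gon of circumradius 11.5 (perimeter = 2·24·11.500·sin(180°/24) = 72.05 mm); the r=8 cylinder at (12, 7) contributes a regular 24-gon of circumradius 8 (perimeter = 2·24·8.000·sin(180°/24) = 50.12 mm); Merging all regions: the regions partially overlap (shared area 49.94 mm²), so the edge portions inside another operand are dropped and the merged outline is re-measured after clipping — boundary = 92.83 mm; (rotated 20° about Z; rotation is an isometry so areas/perimeters/island counts are preserved). Overall, the cross-section is a single solid region. Total boundary length (outer) = 92.83 mm.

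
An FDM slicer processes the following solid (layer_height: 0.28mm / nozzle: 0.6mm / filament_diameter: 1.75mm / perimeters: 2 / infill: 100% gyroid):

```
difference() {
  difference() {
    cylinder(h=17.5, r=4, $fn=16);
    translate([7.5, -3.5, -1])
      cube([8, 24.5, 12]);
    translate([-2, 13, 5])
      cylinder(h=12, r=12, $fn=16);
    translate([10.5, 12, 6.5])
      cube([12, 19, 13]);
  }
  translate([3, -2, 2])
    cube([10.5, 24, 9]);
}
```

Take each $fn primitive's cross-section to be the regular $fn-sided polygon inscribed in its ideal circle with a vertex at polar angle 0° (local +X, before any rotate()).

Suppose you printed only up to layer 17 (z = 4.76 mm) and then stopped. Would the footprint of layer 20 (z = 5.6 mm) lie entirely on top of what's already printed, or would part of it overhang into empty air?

Compare the two slices. At z = 4.76: the r=4 cylinder gives a regular 16-gon of circumradius 4 (constant along its height) (area = (16/2)·4.000²·sin(360°/16) = 48.98 mm²); the cube at (7.5, -3.5) is present — its section is the full 8×24.5 rectangle (area 196.00 mm²); the cylinder at (-2, 13) does not reach this height (z outside [5, 17]); the cube at (10.5, 12) is absent (z outside [6.5, 19.5]); Subtracting the remaining from the first: starting from the r=4 cylinder (48.98 mm²), the 8×24.5 cube at (7.5, -3.5) misses the remaining region (no effect) — area = 48.98 mm²; the 10.5×24 cube at (3, -2) contributes its full rectangle (area 252.00 mm²); Subtracting the remaining from the first: starting from that combined region (48.98 mm²), the 10.5×24 cube at (3, -2) partially overlaps it — only the 3.21 mm² overlap (of its 252.00 mm²) is removed, clipping the outline — area = 45.77 mm². At z = 5.6: the r=4 cylinder contributes a regular 16-gon of circumradius 4 (area = (16/2)·4.000²·sin(360°/16) = 48.98 mm²); the cube at (7.5, -3.5) is present — its section is the full 8×24.5 rectangle (area 196.00 mm²); the r=12 cylinder at (-2, 13) contributes a regular 16-gon of circumradius 12 (area = (16/2)·12.000²·sin(360°/16) = 440.85 mm²); the cube at (10.5, 12) is not intersected at this z (z outside [6.5, 19.5]); Taking the first minus the rest: starting from the r=4 cylinder (48.98 mm²), the 8×24.5 cube at (7.5, -3.5) misses the remaining region (no effect); the r=12 cylinder at (-2, 13) partially overlaps it — only the 13.13 mm² overlap (of its 440.85 mm²) is removed, clipping the outline — area = 35.85 mm²; the cube at (3, -2) (footprint 10.5×24) is included at this height (area 252.00 mm²); Taking the first minus the rest: starting from the result so far (35.85 mm²), the 10.5×24 cube at (3, -2) partially overlaps it — only the 3.18 mm² overlap (of its 252.00 mm²) is removed, clipping the outline — area = 32.68 mm². Checking containment: the cross-section at z = 5.6 is a subset of the cross-section at z = 4.76.

entirely on top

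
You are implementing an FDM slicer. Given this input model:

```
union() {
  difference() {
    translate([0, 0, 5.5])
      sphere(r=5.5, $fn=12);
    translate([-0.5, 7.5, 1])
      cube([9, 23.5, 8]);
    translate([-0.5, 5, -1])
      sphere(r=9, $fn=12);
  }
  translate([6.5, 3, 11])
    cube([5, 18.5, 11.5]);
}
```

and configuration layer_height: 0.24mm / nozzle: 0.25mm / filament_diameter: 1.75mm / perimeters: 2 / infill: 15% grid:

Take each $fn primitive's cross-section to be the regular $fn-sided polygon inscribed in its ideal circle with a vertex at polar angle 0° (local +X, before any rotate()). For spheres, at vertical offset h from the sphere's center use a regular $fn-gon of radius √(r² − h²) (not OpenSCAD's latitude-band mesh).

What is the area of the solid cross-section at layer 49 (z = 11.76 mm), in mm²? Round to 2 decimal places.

92.50 mm²

At z = 11.76 mm: the sphere does not reach this height (|z−center|=6.260 > r=5.5); the cube at (-0.5, 7.5) is absent (z outside [1, 9]); the sphere at (-0.5, 5) does not reach this height (|z−center|=12.760 > r=9); Subtracting the remaining from the first: the first operand is absent here, so nothing remains; the cube at (6.5, 3) is present — its section is the full 5×18.5 rectangle (area 92.50 mm²); Merging all regions: only the 5×18.5 cube at (6.5, 3) is present, so the union is just that shape — area = 92.50 mm². Overall, the cross-section is a single solid region. Net area = 92.50 mm².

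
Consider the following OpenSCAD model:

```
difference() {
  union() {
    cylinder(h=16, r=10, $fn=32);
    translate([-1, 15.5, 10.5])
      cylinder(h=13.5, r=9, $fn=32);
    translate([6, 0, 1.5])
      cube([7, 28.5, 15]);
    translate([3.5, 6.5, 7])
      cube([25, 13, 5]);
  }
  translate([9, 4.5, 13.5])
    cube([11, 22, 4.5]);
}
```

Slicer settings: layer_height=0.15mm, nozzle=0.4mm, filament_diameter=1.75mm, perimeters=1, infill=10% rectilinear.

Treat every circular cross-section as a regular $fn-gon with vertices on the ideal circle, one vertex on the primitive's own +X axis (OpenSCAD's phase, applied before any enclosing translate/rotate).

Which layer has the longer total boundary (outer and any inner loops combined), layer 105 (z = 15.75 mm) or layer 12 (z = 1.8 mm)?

Layer 105 (z = 15.75): the r=10 cylinder contributes a regular 32-gon of circumradius 10 (perimeter = 2·32·10.000·sin(180°/32) = 62.73 mm); the r=9 cylinder at (-1, 15.5) contributes a regular 32-gon of circumradius 9 (perimeter = 2·32·9.000·sin(180°/32) = 56.46 mm); the cube at (6, 0) (footprint 7×28.5) is included at this height (perimeter 71.00 mm); the cube at (3.5, 6.5) is not intersected at this z (z outside [7, 12]); Merging all regions: the regions partially overlap (shared area 62.22 mm²), so the edge portions inside another operand are dropped and the merged outline is re-measured after clipping — boundary (outer + 1 inner loop) = 122.66 mm; the 11×22 cube at (9, 4.5) contributes its full rectangle (perimeter 66.00 mm); After the difference (first − rest): starting from that combined region, the 11×22 cube at (9, 4.5) partially overlaps it — only the 88.00 mm² overlap (of its 242.00 mm²) is removed, clipping the outline — boundary (outer + 1 inner loop) = 130.66 mm. So its perimeter = 130.66 mm. Layer 12 (z = 1.8): the r=10 cylinder contributes a regular 32-gon of circumradius 10 (perimeter = 2·32·10.000·sin(180°/32) = 62.73 mm); the cylinder at (-1, 15.5) is absent (z outside [10.5, 24]); the cube at (6, 0) is present — its section is the full 7×28.5 rectangle (perimeter 71.00 mm); the cube at (3.5, 6.5) is absent (z outside [7, 12]); Merging all regions: the regions partially overlap (shared area 22.06 mm²), so the edge portions inside another operand are dropped and the merged outline is re-measured after clipping — boundary = 112.55 mm; the cube at (9, 4.5) is absent (z outside [13.5, 18]); Taking the first minus the rest: none of the subtracted shapes is present at this height, so that combined region is unchanged — boundary = 112.55 mm. So its perimeter = 112.55 mm. Layer 105 is larger (130.66 vs 112.55 mm).

layer 105 (z = 15.75 mm)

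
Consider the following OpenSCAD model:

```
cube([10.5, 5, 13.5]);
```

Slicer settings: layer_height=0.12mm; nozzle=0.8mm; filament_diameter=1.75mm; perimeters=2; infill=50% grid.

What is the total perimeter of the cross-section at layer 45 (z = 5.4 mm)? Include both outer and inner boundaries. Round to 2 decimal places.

At z = 5.4 mm: the 10.5×5 cube contributes its full rectangle (perimeter 31.00 mm). Overall, the cross-section is a single solid region. Total boundary length (outer) = 31.00 mm.

31.00 mm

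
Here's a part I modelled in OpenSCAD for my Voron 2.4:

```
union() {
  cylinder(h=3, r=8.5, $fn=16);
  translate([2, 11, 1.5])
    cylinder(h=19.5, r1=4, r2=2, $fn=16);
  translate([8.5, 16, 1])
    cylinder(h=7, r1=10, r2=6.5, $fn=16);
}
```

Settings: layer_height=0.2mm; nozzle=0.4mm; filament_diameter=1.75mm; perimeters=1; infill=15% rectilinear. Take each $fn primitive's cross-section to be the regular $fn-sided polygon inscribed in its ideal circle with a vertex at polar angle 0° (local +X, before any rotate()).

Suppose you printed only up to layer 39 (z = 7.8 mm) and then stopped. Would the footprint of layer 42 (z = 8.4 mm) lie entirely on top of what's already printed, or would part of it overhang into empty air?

Compare the two slices. At z = 7.8: the cylinder is not intersected at this z (z outside [0, 3]); the cone at (2, 11) (r1=4→r2=2) has section circumradius 3.354 here — a regular 16-gon (area = (16/2)·3.354²·sin(360°/16) = 34.44 mm²); the cone at (8.5, 16) contributes a regular 16-gon of circumradius 6.600 (interpolated between r1=10 and r2=6.5 at t=0.971) (area = (16/2)·6.600²·sin(360°/16) = 133.36 mm²); Merging all regions: the regions partially overlap — summed areas 167.79 mm² minus the doubly-counted overlap 5.56 mm² gives 162.24 mm² — area = 162.24 mm². At z = 8.4: the cylinder is not intersected at this z (z outside [0, 3]); the cone at (2, 11) contributes a regular 16-gon of circumradius 3.292 (interpolated between r1=4 and r2=2 at t=0.354) (area = (16/2)·3.292²·sin(360°/16) = 33.18 mm²); the cone at (8.5, 16) is not intersected at this z (z outside [1, 8]); Taking the union: only the cone at (2, 11) is present, so the union is just that shape — area = 33.18 mm². Checking containment: the cross-section at z = 8.4 is a subset of the cross-section at z = 7.8.

entirely on top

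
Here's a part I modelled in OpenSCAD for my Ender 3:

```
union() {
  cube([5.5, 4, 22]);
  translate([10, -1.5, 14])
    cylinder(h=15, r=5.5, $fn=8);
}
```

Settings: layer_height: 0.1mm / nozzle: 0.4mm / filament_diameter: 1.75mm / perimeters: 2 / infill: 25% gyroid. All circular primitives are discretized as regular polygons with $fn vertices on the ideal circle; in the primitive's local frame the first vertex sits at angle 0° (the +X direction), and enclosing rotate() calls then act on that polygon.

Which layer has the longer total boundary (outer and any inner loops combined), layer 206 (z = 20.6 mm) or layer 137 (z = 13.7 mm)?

Layer 206 (z = 20.6): the 5.5×4 cube contributes its full rectangle (perimeter 19.00 mm); the cylinder at (10, -1.5): section is a regular 8-gon, circumradius r=5.5 (perimeter = 2·8·5.500·sin(180°/8) = 33.68 mm); Taking the union: the regions partially overlap (shared area 0.17 mm²), so the edge portions inside another operand are dropped and the merged outline is re-measured after clipping — boundary = 50.39 mm. So its perimeter = 50.39 mm. Layer 137 (z = 13.7): the 5.5×4 cube contributes its full rectangle (perimeter 19.00 mm); the cylinder at (10, -1.5) is absent (z outside [14, 29]); Taking the union: only the 5.5×4 cube is present, so the union is just that shape — boundary = 19.00 mm. So its perimeter = 19.00 mm. Layer 206 is larger (50.39 vs 19.00 mm).

layer 206 (z = 20.6 mm)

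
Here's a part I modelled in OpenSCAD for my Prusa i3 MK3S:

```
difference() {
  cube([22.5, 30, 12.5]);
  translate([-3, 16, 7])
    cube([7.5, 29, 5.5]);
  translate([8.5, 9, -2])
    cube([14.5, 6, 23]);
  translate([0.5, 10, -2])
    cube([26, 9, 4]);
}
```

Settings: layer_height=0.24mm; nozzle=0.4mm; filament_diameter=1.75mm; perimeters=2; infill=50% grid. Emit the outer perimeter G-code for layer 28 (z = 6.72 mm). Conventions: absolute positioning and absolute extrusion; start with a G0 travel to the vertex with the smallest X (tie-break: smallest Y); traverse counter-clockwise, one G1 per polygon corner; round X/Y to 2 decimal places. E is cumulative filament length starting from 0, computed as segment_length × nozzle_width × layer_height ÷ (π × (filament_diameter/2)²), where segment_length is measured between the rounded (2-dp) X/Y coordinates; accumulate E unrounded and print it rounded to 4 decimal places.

G0 X0.00 Y0.00 Z6.72
G1 X22.50 Y0.00 E0.8980
G1 X22.50 Y9.00 E1.2572
G1 X8.50 Y9.00 E1.8160
G1 X8.50 Y15.00 E2.0555
G1 X22.50 Y15.00 E2.6142
G1 X22.50 Y30.00 E3.2129
G1 X0.00 Y30.00 E4.1110
G1 X0.00 Y0.00 E5.3083

At z = 6.72 mm: the 22.5×30 cube contributes its full rectangle; the cube at (-3, 16) does not reach this height (z outside [7, 12.5]); the 14.5×6 cube at (8.5, 9) contributes its full rectangle; the cube at (0.5, 10) is not intersected at this z (z outside [-2, 2]); Taking the first minus the rest: starting from the 22.5×30 cube, the 14.5×6 cube at (8.5, 9) partially overlaps it — only the 84.00 mm² overlap (of its 87.00 mm²) is removed, clipping the outline — 1 connected region. The outline is a single polygon with 8 vertices. Extrusion per mm of travel: 0.4 × 0.24 / (π × 0.875²) = 0.039912. Accumulating E over each segment gives final E = 5.3083.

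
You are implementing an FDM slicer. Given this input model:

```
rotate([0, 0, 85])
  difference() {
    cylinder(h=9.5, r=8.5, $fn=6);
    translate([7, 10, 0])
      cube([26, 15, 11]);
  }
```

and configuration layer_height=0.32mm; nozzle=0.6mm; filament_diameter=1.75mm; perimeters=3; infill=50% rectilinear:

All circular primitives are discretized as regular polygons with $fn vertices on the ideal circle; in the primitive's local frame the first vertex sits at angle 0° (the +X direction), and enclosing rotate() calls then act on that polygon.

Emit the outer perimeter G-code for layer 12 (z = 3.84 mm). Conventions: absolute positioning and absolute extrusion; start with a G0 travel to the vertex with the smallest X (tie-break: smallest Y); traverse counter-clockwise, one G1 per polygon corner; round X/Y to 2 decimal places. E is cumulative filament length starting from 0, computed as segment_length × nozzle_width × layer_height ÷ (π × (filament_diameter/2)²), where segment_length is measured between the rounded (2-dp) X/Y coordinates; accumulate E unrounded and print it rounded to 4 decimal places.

G0 X-7.70 Y-3.59 Z3.84
G1 X-0.74 Y-8.47 E0.6785
G1 X6.96 Y-4.88 E1.3567
G1 X7.70 Y3.59 E2.0354
G1 X0.74 Y8.47 E2.7139
G1 X-6.96 Y4.88 E3.3921
G1 X-7.70 Y-3.59 E4.0708

At z = 3.84 mm: the cylinder: section is a regular 6-gon, circumradius r=8.5; the cube at (7, 10) is present — its section is the full 26×15 rectangle; Subtracting the remaining from the first: starting from the r=8.5 cylinder, the 26×15 cube at (7, 10) misses the remaining region (no effect) — 1 connected region; (rotated 85° about Z; rotation is an isometry so areas/perimeters/island counts are preserved). The outline is a single polygon with 6 vertices. Extrusion per mm of travel: 0.6 × 0.32 / (π × 0.875²) = 0.079824. Accumulating E over each segment gives final E = 4.0708.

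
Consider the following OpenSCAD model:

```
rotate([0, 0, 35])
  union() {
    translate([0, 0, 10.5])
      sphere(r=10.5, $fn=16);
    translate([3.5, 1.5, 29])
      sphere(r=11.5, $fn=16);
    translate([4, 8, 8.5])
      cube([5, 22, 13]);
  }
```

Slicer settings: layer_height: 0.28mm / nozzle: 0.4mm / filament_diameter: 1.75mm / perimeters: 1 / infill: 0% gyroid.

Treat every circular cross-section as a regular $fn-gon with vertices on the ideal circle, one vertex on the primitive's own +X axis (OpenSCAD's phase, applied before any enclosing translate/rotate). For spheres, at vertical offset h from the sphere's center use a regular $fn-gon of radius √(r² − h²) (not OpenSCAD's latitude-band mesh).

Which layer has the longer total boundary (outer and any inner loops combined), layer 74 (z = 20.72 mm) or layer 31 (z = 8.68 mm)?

Layer 74 (z = 20.72): the r=10.5 sphere slices to a regular 16-gon of circumradius 2.409 (√(r²−h²) with h=10.22 from center) (perimeter = 2·16·2.409·sin(180°/16) = 15.04 mm); the sphere at (3.5, 1.5): section is a regular 16-gon, circumradius = √(r²−h²) = √(11.5²−8.28²) = 7.981 (perimeter = 2·16·7.981·sin(180°/16) = 49.82 mm); the 5×22 cube at (4, 8) contributes its full rectangle (perimeter 54.00 mm); Combining (union): the regions partially overlap (shared area 21.21 mm²), so the edge portions inside another operand are dropped and the merged outline is re-measured after clipping — boundary = 94.40 mm; (whole slice rotated 35° about Z — lengths, areas and connectivity unchanged). So its perimeter = 94.40 mm. Layer 31 (z = 8.68): the r=10.5 sphere slices to a regular 16-gon of circumradius 10.341 (√(r²−h²) with h=1.82 from center) (perimeter = 2·16·10.341·sin(180°/16) = 64.56 mm); the sphere at (3.5, 1.5) does not reach this height (|z−center|=20.320 > r=11.5); the cube at (4, 8) is present — its section is the full 5×22 rectangle (perimeter 54.00 mm); Taking the union: the regions partially overlap (shared area 1.74 mm²), so the edge portions inside another operand are dropped and the merged outline is re-measured after clipping — boundary = 112.00 mm; (rotated 35° about Z; rotation is an isometry so areas/perimeters/island counts are preserved). So its perimeter = 112.00 mm. Layer 31 is larger (112.00 vs 94.40 mm).

layer 31 (z = 8.68 mm)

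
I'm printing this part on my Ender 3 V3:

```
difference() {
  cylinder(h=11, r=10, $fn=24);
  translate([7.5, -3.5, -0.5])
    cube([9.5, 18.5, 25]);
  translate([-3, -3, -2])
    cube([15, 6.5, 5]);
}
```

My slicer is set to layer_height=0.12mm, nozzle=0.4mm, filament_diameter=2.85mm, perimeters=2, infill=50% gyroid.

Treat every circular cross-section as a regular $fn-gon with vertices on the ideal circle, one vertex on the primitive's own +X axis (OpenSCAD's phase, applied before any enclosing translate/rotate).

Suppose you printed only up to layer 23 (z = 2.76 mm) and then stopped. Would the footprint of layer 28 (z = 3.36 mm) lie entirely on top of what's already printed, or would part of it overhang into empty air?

part overhangs

Compare the two slices. At z = 2.76: the cylinder: section is a regular 24-gon, circumradius r=10 (area = (24/2)·10.000²·sin(360°/24) = 310.58 mm²); the cube at (7.5, -3.5) (footprint 9.5×18.5) is included at this height (area 175.75 mm²); the 15×6.5 cube at (-3, -3) contributes its full rectangle (area 97.50 mm²); After the difference (first − rest): starting from the r=10 cylinder (310.58 mm²), the 9.5×18.5 cube at (7.5, -3.5) partially overlaps it — only the 18.74 mm² overlap (of its 175.75 mm²) is removed, clipping the outline; the 15×6.5 cube at (-3, -3) partially overlaps it — only the 68.25 mm² overlap (of its 97.50 mm²) is removed, clipping the outline — area = 223.60 mm². At z = 3.36: the r=10 cylinder gives a regular 24-gon of circumradius 10 (constant along its height) (area = (24/2)·10.000²·sin(360°/24) = 310.58 mm²); the cube at (7.5, -3.5) is present — its section is the full 9.5×18.5 rectangle (area 175.75 mm²); the cube at (-3, -3) does not reach this height (z outside [-2, 3]); Subtracting the remaining from the first: starting from the r=10 cylinder (310.58 mm²), the 9.5×18.5 cube at (7.5, -3.5) partially overlaps it — only the 18.74 mm² overlap (of its 175.75 mm²) is removed, clipping the outline — area = 291.85 mm². Checking containment: at z = 3.36 the cross-section extends beyond the z = 2.76 cross-section by about 68.25 mm².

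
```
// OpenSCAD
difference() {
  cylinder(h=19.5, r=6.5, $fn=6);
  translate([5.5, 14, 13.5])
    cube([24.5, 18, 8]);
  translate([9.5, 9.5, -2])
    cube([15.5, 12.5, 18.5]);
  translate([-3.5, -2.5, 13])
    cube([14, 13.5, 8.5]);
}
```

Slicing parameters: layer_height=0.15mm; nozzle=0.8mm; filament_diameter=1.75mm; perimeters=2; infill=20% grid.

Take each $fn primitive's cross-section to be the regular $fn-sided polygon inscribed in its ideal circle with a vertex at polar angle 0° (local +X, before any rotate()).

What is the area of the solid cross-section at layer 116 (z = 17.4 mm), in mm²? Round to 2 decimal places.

39.48 mm²

At z = 17.4 mm: the r=6.5 cylinder gives a regular 6-gon of circumradius 6.5 (constant along its height) (area = (6/2)·6.500²·sin(360°/6) = 109.77 mm²); the cube at (5.5, 14) is present — its section is the full 24.5×18 rectangle (area 441.00 mm²); the cube at (9.5, 9.5) does not reach this height (z outside [-2, 16.5]); the 14×13.5 cube at (-3.5, -2.5) contributes its full rectangle (area 189.00 mm²); Taking the first minus the rest: starting from the r=6.5 cylinder (109.77 mm²), the 24.5×18 cube at (5.5, 14) misses the remaining region (no effect); the 14×13.5 cube at (-3.5, -2.5) partially overlaps it — only the 70.29 mm² overlap (of its 189.00 mm²) is removed, clipping the outline — area = 39.48 mm². Overall, the cross-section is a single solid region. Net area = 39.48 mm².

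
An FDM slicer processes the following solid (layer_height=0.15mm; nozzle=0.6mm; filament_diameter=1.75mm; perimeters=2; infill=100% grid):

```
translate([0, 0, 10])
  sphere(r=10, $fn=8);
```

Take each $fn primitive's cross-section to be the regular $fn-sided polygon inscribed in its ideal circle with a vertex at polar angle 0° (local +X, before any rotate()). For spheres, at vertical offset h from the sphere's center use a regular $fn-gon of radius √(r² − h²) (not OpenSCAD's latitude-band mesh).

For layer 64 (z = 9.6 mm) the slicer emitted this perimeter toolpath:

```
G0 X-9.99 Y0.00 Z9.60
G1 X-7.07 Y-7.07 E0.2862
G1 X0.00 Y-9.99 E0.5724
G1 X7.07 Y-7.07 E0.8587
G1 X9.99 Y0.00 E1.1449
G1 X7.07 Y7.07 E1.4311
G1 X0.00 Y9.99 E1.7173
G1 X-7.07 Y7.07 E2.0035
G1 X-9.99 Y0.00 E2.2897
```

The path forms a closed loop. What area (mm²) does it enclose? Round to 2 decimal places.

282.52 mm²

Apply the shoelace formula to the sequence of (X, Y) vertices; enclosed area = 282.52 mm².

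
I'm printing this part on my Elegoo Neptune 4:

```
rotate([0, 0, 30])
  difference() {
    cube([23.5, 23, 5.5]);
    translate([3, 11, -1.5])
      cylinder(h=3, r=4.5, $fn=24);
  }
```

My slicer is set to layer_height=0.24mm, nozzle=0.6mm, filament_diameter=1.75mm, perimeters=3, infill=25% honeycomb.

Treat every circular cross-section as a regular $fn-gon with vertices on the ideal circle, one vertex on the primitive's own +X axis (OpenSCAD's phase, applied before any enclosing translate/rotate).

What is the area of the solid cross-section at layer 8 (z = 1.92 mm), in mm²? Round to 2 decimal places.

At z = 1.92 mm: the cube is present — its section is the full 23.5×23 rectangle (area 540.50 mm²); the cylinder at (3, 11) does not reach this height (z outside [-1.5, 1.5]); Subtracting the remaining from the first: none of the subtracted shapes is present at this height, so the 23.5×23 cube is unchanged — area = 540.50 mm²; (whole slice rotated 30° about Z — lengths, areas and connectivity unchanged). Overall, the cross-section is a single solid region. Net area = 540.50 mm².

540.50 mm²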